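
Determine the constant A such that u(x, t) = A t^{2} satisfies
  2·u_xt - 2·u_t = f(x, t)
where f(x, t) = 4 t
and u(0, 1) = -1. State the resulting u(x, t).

Substitute the ansatz u = A t^{2} into the left-hand side.
Derivatives of the ansatz:
  u_xt = 0
  u_t = 2 A t
Term by term:
  2·u_xt = 0
  -2·u_t = - 4 A t
So the left-hand side equals
  - 4 A t
This must equal f(x, t) = 4 t identically.
Matching coefficients of the independent functions:
  [t]:  - 4 A = 4
Solving: A = -1.
Check against the point condition:
  u(0, 1) = -1  ⟹  A = -1  ✓
Hence u(x, t) = - t^{2}.

Answer: u(x, t) = - t^{2}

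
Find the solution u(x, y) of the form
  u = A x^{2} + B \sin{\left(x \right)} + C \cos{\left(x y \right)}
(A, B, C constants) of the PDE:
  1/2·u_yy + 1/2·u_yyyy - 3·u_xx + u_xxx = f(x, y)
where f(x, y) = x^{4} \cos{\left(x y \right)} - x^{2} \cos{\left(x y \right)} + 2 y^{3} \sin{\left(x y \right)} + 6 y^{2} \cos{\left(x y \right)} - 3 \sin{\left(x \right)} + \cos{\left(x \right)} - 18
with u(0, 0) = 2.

Substitute the ansatz u = A x^{2} + B \sin{\left(x \right)} + C \cos{\left(x y \right)} into the left-hand side.
Derivatives of the ansatz:
  u_yy = - C x^{2} \cos{\left(x y \right)}
  u_yyyy = C x^{4} \cos{\left(x y \right)}
  u_xx = 2 A - B \sin{\left(x \right)} - C y^{2} \cos{\left(x y \right)}
  u_xxx = - B \cos{\left(x \right)} + C y^{3} \sin{\left(x y \right)}
Term by term:
  1/2·u_yy = - \frac{C x^{2} \cos{\left(x y \right)}}{2}
  1/2·u_yyyy = \frac{C x^{4} \cos{\left(x y \right)}}{2}
  -3·u_xx = - 6 A + 3 B \sin{\left(x \right)} + 3 C y^{2} \cos{\left(x y \right)}
  u_xxx = - B \cos{\left(x \right)} + C y^{3} \sin{\left(x y \right)}
So the left-hand side equals
  - 6 A + 3 B \sin{\left(x \right)} - B \cos{\left(x \right)} + \frac{C x^{4} \cos{\left(x y \right)}}{2} - \frac{C x^{2} \cos{\left(x y \right)}}{2} + C y^{3} \sin{\left(x y \right)} + 3 C y^{2} \cos{\left(x y \right)}
This must equal f(x, y) = x^{4} \cos{\left(x y \right)} - x^{2} \cos{\left(x y \right)} + 2 y^{3} \sin{\left(x y \right)} + 6 y^{2} \cos{\left(x y \right)} - 3 \sin{\left(x \right)} + \cos{\left(x \right)} - 18 identically.
Matching coefficients of the independent functions:
  [constant term]:  - 6 A = -18
  [x^{2} \cos{\left(x y \right)}]:  - \frac{C}{2} = -1
  [x^{4} \cos{\left(x y \right)}]:  \frac{C}{2} = 1
  [y^{2} \cos{\left(x y \right)}]:  3 C = 6
  [y^{3} \sin{\left(x y \right)}]:  C = 2
  [\sin{\left(x \right)}]:  3 B = -3
  [\cos{\left(x \right)}]:  - B = 1
Solving: A = 3, B = -1, C = 2.
Check against the point condition:
  u(0, 0) = 2  ⟹  C = 2  ✓
Hence u(x, y) = 3 x^{2} - \sin{\left(x \right)} + 2 \cos{\left(x y \right)}.

Answer: u(x, y) = 3 x^{2} - \sin{\left(x \right)} + 2 \cos{\left(x y \right)}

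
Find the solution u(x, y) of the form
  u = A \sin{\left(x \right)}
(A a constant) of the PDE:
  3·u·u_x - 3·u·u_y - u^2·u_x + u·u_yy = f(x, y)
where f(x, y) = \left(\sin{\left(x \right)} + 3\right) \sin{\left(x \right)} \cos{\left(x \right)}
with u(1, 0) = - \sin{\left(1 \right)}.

Substitute the ansatz u = A \sin{\left(x \right)} into the left-hand side.
Derivatives of the ansatz:
  u_x = A \cos{\left(x \right)}
  u_y = 0
  u_yy = 0
Term by term:
  3·u·u_x = 3 A^{2} \sin{\left(x \right)} \cos{\left(x \right)}
  -3·u·u_y = 0
  -u^2·u_x = - A^{3} \sin^{2}{\left(x \right)} \cos{\left(x \right)}
  u·u_yy = 0
So the left-hand side equals
  - A^{3} \sin^{2}{\left(x \right)} \cos{\left(x \right)} + 3 A^{2} \sin{\left(x \right)} \cos{\left(x \right)}
This must equal f(x, y) identically; expanded, f = \sin^{2}{\left(x \right)} \cos{\left(x \right)} + 3 \sin{\left(x \right)} \cos{\left(x \right)}.
Matching coefficients of the independent functions:
  [\sin{\left(x \right)} \cos{\left(x \right)}]:  3 A^{2} = 3
  [\sin^{2}{\left(x \right)} \cos{\left(x \right)}]:  - A^{3} = 1
Solving: A = -1.
Check against the point condition:
  u(1, 0) = - \sin{\left(1 \right)}  ⟹  A \sin{\left(1 \right)} = - \sin{\left(1 \right)}  ✓
Hence u(x, y) = - \sin{\left(x \right)}.

Answer: u(x, y) = - \sin{\left(x \right)}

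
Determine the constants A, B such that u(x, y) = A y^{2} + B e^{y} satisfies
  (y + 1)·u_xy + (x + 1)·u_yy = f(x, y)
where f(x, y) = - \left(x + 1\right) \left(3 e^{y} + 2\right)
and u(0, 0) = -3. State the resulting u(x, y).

Substitute the ansatz u = A y^{2} + B e^{y} into the left-hand side.
Derivatives of the ansatz:
  u_xy = 0
  u_yy = 2 A + B e^{y}
Term by term:
  (y + 1)·u_xy = 0
  (x + 1)·u_yy = 2 A x + 2 A + B x e^{y} + B e^{y}
So the left-hand side equals
  2 A x + 2 A + B x e^{y} + B e^{y}
This must equal f(x, y) identically; expanded, f = - 3 x e^{y} - 2 x - 3 e^{y} - 2.
Matching coefficients of the independent functions:
  [constant term, x]:  2 A = -2
  [x e^{y}, e^{y}]:  B = -3
Solving: A = -1, B = -3.
Check against the point condition:
  u(0, 0) = -3  ⟹  B = -3  ✓
Hence u(x, y) = - y^{2} - 3 e^{y}.

Answer: u(x, y) = - y^{2} - 3 e^{y}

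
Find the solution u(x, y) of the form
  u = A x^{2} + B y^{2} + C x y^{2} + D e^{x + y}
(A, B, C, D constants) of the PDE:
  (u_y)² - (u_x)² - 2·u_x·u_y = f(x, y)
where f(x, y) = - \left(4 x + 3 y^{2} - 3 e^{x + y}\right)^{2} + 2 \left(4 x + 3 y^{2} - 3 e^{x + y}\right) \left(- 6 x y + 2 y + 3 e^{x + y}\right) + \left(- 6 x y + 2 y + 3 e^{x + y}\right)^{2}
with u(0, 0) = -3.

Substitute the ansatz u = A x^{2} + B y^{2} + C x y^{2} + D e^{x + y} into the left-hand side.
Derivatives of the ansatz:
  u_y = 2 B y + 2 C x y + D e^{x} e^{y}
  u_x = 2 A x + C y^{2} + D e^{x} e^{y}
Term by term:
  (u_y)² = 4 B^{2} y^{2} + 8 B C x y^{2} + 4 B D y e^{x} e^{y} + 4 C^{2} x^{2} y^{2} + 4 C D x y e^{x} e^{y} + D^{2} e^{2 x} e^{2 y}
  -(u_x)² = - 4 A^{2} x^{2} - 4 A C x y^{2} - 4 A D x e^{x} e^{y} - C^{2} y^{4} - 2 C D y^{2} e^{x} e^{y} - D^{2} e^{2 x} e^{2 y}
  -2·u_x·u_y = - 8 A B x y - 8 A C x^{2} y - 4 A D x e^{x} e^{y} - 4 B C y^{3} - 4 B D y e^{x} e^{y} - 4 C^{2} x y^{3} - 4 C D x y e^{x} e^{y} - 2 C D y^{2} e^{x} e^{y} - 2 D^{2} e^{2 x} e^{2 y}
So the left-hand side equals
  - 4 A^{2} x^{2} - 8 A B x y - 8 A C x^{2} y - 4 A C x y^{2} - 8 A D x e^{x} e^{y} + 4 B^{2} y^{2} + 8 B C x y^{2} - 4 B C y^{3} + 4 C^{2} x^{2} y^{2} - 4 C^{2} x y^{3} - C^{2} y^{4} - 4 C D y^{2} e^{x} e^{y} - 2 D^{2} e^{2 x} e^{2 y}
This must equal f(x, y) identically; expanded, f = 36 x^{2} y^{2} - 48 x^{2} y - 16 x^{2} - 36 x y^{3} - 48 x y^{2} + 16 x y + 48 x e^{x} e^{y} - 9 y^{4} + 12 y^{3} + 36 y^{2} e^{x} e^{y} + 4 y^{2} - 18 e^{2 x} e^{2 y}.
Matching coefficients of the independent functions:
  [x^{2}]:  - 4 A^{2} = -16
  [y^{2}]:  4 B^{2} = 4
  [y^{3}]:  - 4 B C = 12
  [y^{4}]:  - C^{2} = -9
  [x y]:  - 8 A B = 16
  [x y^{2}]:  - 4 A C + 8 B C = -48
  [x y^{3}]:  - 4 C^{2} = -36
  [x^{2} y]:  - 8 A C = -48
  [x^{2} y^{2}]:  4 C^{2} = 36
  [e^{2 x} e^{2 y}]:  - 2 D^{2} = -18
  [x e^{x} e^{y}]:  - 8 A D = 48
  [y^{2} e^{x} e^{y}]:  - 4 C D = 36
These equations allow (A, B, C, D) = (-2, 1, -3, 3) or (2, -1, 3, -3).
Impose the point condition(s):
  u(0, 0) = -3  ⟹  D = -3
Only A = 2, B = -1, C = 3, D = -3 satisfies everything.
Hence u(x, y) = 2 x^{2} + 3 x y^{2} - y^{2} - 3 e^{x + y}.

Answer: u(x, y) = 2 x^{2} + 3 x y^{2} - y^{2} - 3 e^{x + y}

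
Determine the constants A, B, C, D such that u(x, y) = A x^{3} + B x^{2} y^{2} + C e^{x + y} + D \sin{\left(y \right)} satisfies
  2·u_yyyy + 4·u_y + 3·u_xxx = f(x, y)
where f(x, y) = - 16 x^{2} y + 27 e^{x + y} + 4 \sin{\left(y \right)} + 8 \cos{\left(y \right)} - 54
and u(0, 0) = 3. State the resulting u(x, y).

Substitute the ansatz u = A x^{3} + B x^{2} y^{2} + C e^{x + y} + D \sin{\left(y \right)} into the left-hand side.
Derivatives of the ansatz:
  u_yyyy = C e^{x} e^{y} + D \sin{\left(y \right)}
  u_y = 2 B x^{2} y + C e^{x} e^{y} + D \cos{\left(y \right)}
  u_xxx = 6 A + C e^{x} e^{y}
Term by term:
  2·u_yyyy = 2 C e^{x} e^{y} + 2 D \sin{\left(y \right)}
  4·u_y = 8 B x^{2} y + 4 C e^{x} e^{y} + 4 D \cos{\left(y \right)}
  3·u_xxx = 18 A + 3 C e^{x} e^{y}
So the left-hand side equals
  18 A + 8 B x^{2} y + 9 C e^{x} e^{y} + 2 D \sin{\left(y \right)} + 4 D \cos{\left(y \right)}
This must equal f(x, y) identically; expanded, f = - 16 x^{2} y + 27 e^{x} e^{y} + 4 \sin{\left(y \right)} + 8 \cos{\left(y \right)} - 54.
Matching coefficients of the independent functions:
  [constant term]:  18 A = -54
  [x^{2} y]:  8 B = -16
  [e^{x} e^{y}]:  9 C = 27
  [\sin{\left(y \right)}]:  2 D = 4
  [\cos{\left(y \right)}]:  4 D = 8
Solving: A = -3, B = -2, C = 3, D = 2.
Check against the point condition:
  u(0, 0) = 3  ⟹  C = 3  ✓
Hence u(x, y) = - 3 x^{3} - 2 x^{2} y^{2} + 3 e^{x + y} + 2 \sin{\left(y \right)}.

Answer: u(x, y) = - 3 x^{3} - 2 x^{2} y^{2} + 3 e^{x + y} + 2 \sin{\left(y \right)}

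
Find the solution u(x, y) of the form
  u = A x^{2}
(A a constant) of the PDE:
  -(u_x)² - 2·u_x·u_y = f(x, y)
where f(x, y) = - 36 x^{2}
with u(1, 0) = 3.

Substitute the ansatz u = A x^{2} into the left-hand side.
Derivatives of the ansatz:
  u_x = 2 A x
  u_y = 0
Term by term:
  -(u_x)² = - 4 A^{2} x^{2}
  -2·u_x·u_y = 0
So the left-hand side equals
  - 4 A^{2} x^{2}
This must equal f(x, y) = - 36 x^{2} identically.
Matching coefficients of the independent functions:
  [x^{2}]:  - 4 A^{2} = -36
These equations allow (A) = (-3) or (3).
Impose the point condition(s):
  u(1, 0) = 3  ⟹  A = 3
Only A = 3 satisfies everything.
Hence u(x, y) = 3 x^{2}.

Answer: u(x, y) = 3 x^{2}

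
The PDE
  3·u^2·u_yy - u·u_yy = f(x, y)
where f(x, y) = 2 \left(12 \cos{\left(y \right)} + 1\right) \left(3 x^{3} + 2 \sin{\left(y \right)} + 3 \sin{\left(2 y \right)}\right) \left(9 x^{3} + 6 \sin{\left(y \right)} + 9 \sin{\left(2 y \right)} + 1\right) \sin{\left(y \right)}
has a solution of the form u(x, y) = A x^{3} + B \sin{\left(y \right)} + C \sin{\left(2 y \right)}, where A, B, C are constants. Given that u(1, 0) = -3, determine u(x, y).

Substitute the ansatz u = A x^{3} + B \sin{\left(y \right)} + C \sin{\left(2 y \right)} into the left-hand side.
Derivatives of the ansatz:
  u_yy = - B \sin{\left(y \right)} - 4 C \sin{\left(2 y \right)}
Term by term:
  3·u^2·u_yy = - 3 A^{2} B x^{6} \sin{\left(y \right)} - 12 A^{2} C x^{6} \sin{\left(2 y \right)} - 6 A B^{2} x^{3} \sin^{2}{\left(y \right)} - 30 A B C x^{3} \sin{\left(y \right)} \sin{\left(2 y \right)} - 24 A C^{2} x^{3} \sin^{2}{\left(2 y \right)} - 3 B^{3} \sin^{3}{\left(y \right)} - 18 B^{2} C \sin^{2}{\left(y \right)} \sin{\left(2 y \right)} - 27 B C^{2} \sin{\left(y \right)} \sin^{2}{\left(2 y \right)} - 12 C^{3} \sin^{3}{\left(2 y \right)}
  -u·u_yy = A B x^{3} \sin{\left(y \right)} + 4 A C x^{3} \sin{\left(2 y \right)} + B^{2} \sin^{2}{\left(y \right)} + 5 B C \sin{\left(y \right)} \sin{\left(2 y \right)} + 4 C^{2} \sin^{2}{\left(2 y \right)}
So the left-hand side equals
  - 3 A^{2} B x^{6} \sin{\left(y \right)} - 12 A^{2} C x^{6} \sin{\left(2 y \right)} - 6 A B^{2} x^{3} \sin^{2}{\left(y \right)} - 30 A B C x^{3} \sin{\left(y \right)} \sin{\left(2 y \right)} + A B x^{3} \sin{\left(y \right)} - 24 A C^{2} x^{3} \sin^{2}{\left(2 y \right)} + 4 A C x^{3} \sin{\left(2 y \right)} - 3 B^{3} \sin^{3}{\left(y \right)} - 18 B^{2} C \sin^{2}{\left(y \right)} \sin{\left(2 y \right)} + B^{2} \sin^{2}{\left(y \right)} - 27 B C^{2} \sin{\left(y \right)} \sin^{2}{\left(2 y \right)} + 5 B C \sin{\left(y \right)} \sin{\left(2 y \right)} - 12 C^{3} \sin^{3}{\left(2 y \right)} + 4 C^{2} \sin^{2}{\left(2 y \right)}
This must equal f(x, y) identically; expanded, f = 54 x^{6} \sin{\left(y \right)} + 324 x^{6} \sin{\left(2 y \right)} + 72 x^{3} \sin^{2}{\left(y \right)} + 540 x^{3} \sin{\left(y \right)} \sin{\left(2 y \right)} + 6 x^{3} \sin{\left(y \right)} + 648 x^{3} \sin^{2}{\left(2 y \right)} + 36 x^{3} \sin{\left(2 y \right)} + 24 \sin^{3}{\left(y \right)} + 216 \sin^{2}{\left(y \right)} \sin{\left(2 y \right)} + 4 \sin^{2}{\left(y \right)} + 486 \sin{\left(y \right)} \sin^{2}{\left(2 y \right)} + 30 \sin{\left(y \right)} \sin{\left(2 y \right)} + 324 \sin^{3}{\left(2 y \right)} + 36 \sin^{2}{\left(2 y \right)}.
Matching coefficients of the independent functions:
  [x^{3} \sin{\left(y \right)}]:  A B = 6
  [x^{3} \sin^{2}{\left(y \right)}]:  - 6 A B^{2} = 72
  [x^{3} \sin{\left(2 y \right)}]:  4 A C = 36
  [x^{3} \sin^{2}{\left(2 y \right)}]:  - 24 A C^{2} = 648
  [x^{6} \sin{\left(y \right)}]:  - 3 A^{2} B = 54
  [x^{6} \sin{\left(2 y \right)}]:  - 12 A^{2} C = 324
  [\sin{\left(y \right)} \sin{\left(2 y \right)}]:  5 B C = 30
  [\sin{\left(y \right)} \sin^{2}{\left(2 y \right)}]:  - 27 B C^{2} = 486
  [\sin^{2}{\left(y \right)} \sin{\left(2 y \right)}]:  - 18 B^{2} C = 216
  [x^{3} \sin{\left(y \right)} \sin{\left(2 y \right)}]:  - 30 A B C = 540
  [\sin^{2}{\left(y \right)}]:  B^{2} = 4
  [\sin^{3}{\left(y \right)}]:  - 3 B^{3} = 24
  [\sin^{2}{\left(2 y \right)}]:  4 C^{2} = 36
  [\sin^{3}{\left(2 y \right)}]:  - 12 C^{3} = 324
Solving: A = -3, B = -2, C = -3.
Check against the point condition:
  u(1, 0) = -3  ⟹  A = -3  ✓
Hence u(x, y) = - 3 x^{3} - 2 \sin{\left(y \right)} - 3 \sin{\left(2 y \right)}.

Answer: u(x, y) = - 3 x^{3} - 2 \sin{\left(y \right)} - 3 \sin{\left(2 y \right)}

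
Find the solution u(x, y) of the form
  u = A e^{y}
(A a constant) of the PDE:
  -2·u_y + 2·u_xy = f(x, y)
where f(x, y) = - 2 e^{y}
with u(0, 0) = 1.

Substitute the ansatz u = A e^{y} into the left-hand side.
Derivatives of the ansatz:
  u_y = A e^{y}
  u_xy = 0
Term by term:
  -2·u_y = - 2 A e^{y}
  2·u_xy = 0
So the left-hand side equals
  - 2 A e^{y}
This must equal f(x, y) = - 2 e^{y} identically.
Matching coefficients of the independent functions:
  [e^{y}]:  - 2 A = -2
Solving: A = 1.
Check against the point condition:
  u(0, 0) = 1  ⟹  A = 1  ✓
Hence u(x, y) = e^{y}.

Answer: u(x, y) = e^{y}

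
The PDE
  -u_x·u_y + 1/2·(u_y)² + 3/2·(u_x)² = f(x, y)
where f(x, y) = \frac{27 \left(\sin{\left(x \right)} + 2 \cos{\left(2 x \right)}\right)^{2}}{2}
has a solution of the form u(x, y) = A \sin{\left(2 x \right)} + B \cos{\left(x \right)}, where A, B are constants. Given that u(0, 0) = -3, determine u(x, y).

Substitute the ansatz u = A \sin{\left(2 x \right)} + B \cos{\left(x \right)} into the left-hand side.
Derivatives of the ansatz:
  u_x = 2 A \cos{\left(2 x \right)} - B \sin{\left(x \right)}
  u_y = 0
Term by term:
  -u_x·u_y = 0
  1/2·(u_y)² = 0
  3/2·(u_x)² = 6 A^{2} \cos^{2}{\left(2 x \right)} - 6 A B \sin{\left(x \right)} \cos{\left(2 x \right)} + \frac{3 B^{2} \sin^{2}{\left(x \right)}}{2}
So the left-hand side equals
  6 A^{2} \cos^{2}{\left(2 x \right)} - 6 A B \sin{\left(x \right)} \cos{\left(2 x \right)} + \frac{3 B^{2} \sin^{2}{\left(x \right)}}{2}
This must equal f(x, y) identically; expanded, f = \frac{27 \sin^{2}{\left(x \right)}}{2} + 54 \sin{\left(x \right)} \cos{\left(2 x \right)} + 54 \cos^{2}{\left(2 x \right)}.
Matching coefficients of the independent functions:
  [\sin{\left(x \right)} \cos{\left(2 x \right)}]:  - 6 A B = 54
  [\sin^{2}{\left(x \right)}]:  \frac{3 B^{2}}{2} = \frac{27}{2}
  [\cos^{2}{\left(2 x \right)}]:  6 A^{2} = 54
These equations allow (A, B) = (-3, 3) or (3, -3).
Impose the point condition(s):
  u(0, 0) = -3  ⟹  B = -3
Only A = 3, B = -3 satisfies everything.
Hence u(x, y) = 3 \sin{\left(2 x \right)} - 3 \cos{\left(x \right)}.

Answer: u(x, y) = 3 \sin{\left(2 x \right)} - 3 \cos{\left(x \right)}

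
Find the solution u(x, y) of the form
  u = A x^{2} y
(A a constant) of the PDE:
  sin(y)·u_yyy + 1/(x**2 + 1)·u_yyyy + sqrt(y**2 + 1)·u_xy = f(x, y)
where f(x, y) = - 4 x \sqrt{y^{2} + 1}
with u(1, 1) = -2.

Substitute the ansatz u = A x^{2} y into the left-hand side.
Derivatives of the ansatz:
  u_yyy = 0
  u_yyyy = 0
  u_xy = 2 A x
Term by term:
  sin(y)·u_yyy = 0
  1/(x**2 + 1)·u_yyyy = 0
  sqrt(y**2 + 1)·u_xy = 2 A x \sqrt{y^{2} + 1}
So the left-hand side equals
  2 A x \sqrt{y^{2} + 1}
This must equal f(x, y) = - 4 x \sqrt{y^{2} + 1} identically.
Matching coefficients of the independent functions:
  [x \sqrt{y^{2} + 1}]:  2 A = -4
Solving: A = -2.
Check against the point condition:
  u(1, 1) = -2  ⟹  A = -2  ✓
Hence u(x, y) = - 2 x^{2} y.

Answer: u(x, y) = - 2 x^{2} y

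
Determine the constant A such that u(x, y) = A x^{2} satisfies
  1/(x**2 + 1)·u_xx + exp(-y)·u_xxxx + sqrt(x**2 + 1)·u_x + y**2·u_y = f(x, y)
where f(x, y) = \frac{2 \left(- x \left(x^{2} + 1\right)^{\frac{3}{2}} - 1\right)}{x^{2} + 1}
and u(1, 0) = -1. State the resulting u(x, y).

Answer: u(x, y) = - x^{2}

Derivation:
Substitute the ansatz u = A x^{2} into the left-hand side.
Derivatives of the ansatz:
  u_xx = 2 A
  u_xxxx = 0
  u_x = 2 A x
  u_y = 0
Term by term:
  1/(x**2 + 1)·u_xx = \frac{2 A}{x^{2} + 1}
  exp(-y)·u_xxxx = 0
  sqrt(x**2 + 1)·u_x = 2 A x \sqrt{x^{2} + 1}
  y**2·u_y = 0
So the left-hand side equals
  2 A x \sqrt{x^{2} + 1} + \frac{2 A}{x^{2} + 1}
This must equal f(x, y) identically; expanded, f = - 2 x \sqrt{x^{2} + 1} - \frac{2}{x^{2} + 1}.
Matching coefficients of the independent functions:
  [x \sqrt{x^{2} + 1}, \frac{1}{x^{2} + 1}]:  2 A = -2
Solving: A = -1.
Check against the point condition:
  u(1, 0) = -1  ⟹  A = -1  ✓
Hence u(x, y) = - x^{2}.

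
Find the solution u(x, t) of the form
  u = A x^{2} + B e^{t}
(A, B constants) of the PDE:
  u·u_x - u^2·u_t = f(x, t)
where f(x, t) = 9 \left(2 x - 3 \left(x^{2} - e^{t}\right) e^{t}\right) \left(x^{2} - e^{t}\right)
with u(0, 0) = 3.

Substitute the ansatz u = A x^{2} + B e^{t} into the left-hand side.
Derivatives of the ansatz:
  u_x = 2 A x
  u_t = B e^{t}
Term by term:
  u·u_x = 2 A^{2} x^{3} + 2 A B x e^{t}
  -u^2·u_t = - A^{2} B x^{4} e^{t} - 2 A B^{2} x^{2} e^{2 t} - B^{3} e^{3 t}
So the left-hand side equals
  - A^{2} B x^{4} e^{t} + 2 A^{2} x^{3} - 2 A B^{2} x^{2} e^{2 t} + 2 A B x e^{t} - B^{3} e^{3 t}
This must equal f(x, t) identically; expanded, f = - 27 x^{4} e^{t} + 18 x^{3} + 54 x^{2} e^{2 t} - 18 x e^{t} - 27 e^{3 t}.
Matching coefficients of the independent functions:
  [x^{3}]:  2 A^{2} = 18
  [x e^{t}]:  2 A B = -18
  [x^{2} e^{2 t}]:  - 2 A B^{2} = 54
  [x^{4} e^{t}]:  - A^{2} B = -27
  [e^{3 t}]:  - B^{3} = -27
Solving: A = -3, B = 3.
Check against the point condition:
  u(0, 0) = 3  ⟹  B = 3  ✓
Hence u(x, t) = - 3 x^{2} + 3 e^{t}.

Answer: u(x, t) = - 3 x^{2} + 3 e^{t}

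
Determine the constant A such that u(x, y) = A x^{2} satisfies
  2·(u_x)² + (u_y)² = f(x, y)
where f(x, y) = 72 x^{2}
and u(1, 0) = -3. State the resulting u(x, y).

Substitute the ansatz u = A x^{2} into the left-hand side.
Derivatives of the ansatz:
  u_x = 2 A x
  u_y = 0
Term by term:
  2·(u_x)² = 8 A^{2} x^{2}
  (u_y)² = 0
So the left-hand side equals
  8 A^{2} x^{2}
This must equal f(x, y) = 72 x^{2} identically.
Matching coefficients of the independent functions:
  [x^{2}]:  8 A^{2} = 72
These equations allow (A) = (-3) or (3).
Impose the point condition(s):
  u(1, 0) = -3  ⟹  A = -3
Only A = -3 satisfies everything.
Hence u(x, y) = - 3 x^{2}.

Answer: u(x, y) = - 3 x^{2}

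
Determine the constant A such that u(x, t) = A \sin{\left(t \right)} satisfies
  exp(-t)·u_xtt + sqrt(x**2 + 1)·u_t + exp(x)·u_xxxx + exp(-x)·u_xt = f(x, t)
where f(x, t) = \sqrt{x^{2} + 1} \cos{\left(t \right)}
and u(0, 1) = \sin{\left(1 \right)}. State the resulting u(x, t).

Substitute the ansatz u = A \sin{\left(t \right)} into the left-hand side.
Derivatives of the ansatz:
  u_xtt = 0
  u_t = A \cos{\left(t \right)}
  u_xxxx = 0
  u_xt = 0
Term by term:
  exp(-t)·u_xtt = 0
  sqrt(x**2 + 1)·u_t = A \sqrt{x^{2} + 1} \cos{\left(t \right)}
  exp(x)·u_xxxx = 0
  exp(-x)·u_xt = 0
So the left-hand side equals
  A \sqrt{x^{2} + 1} \cos{\left(t \right)}
This must equal f(x, t) = \sqrt{x^{2} + 1} \cos{\left(t \right)} identically.
Matching coefficients of the independent functions:
  [\sqrt{x^{2} + 1} \cos{\left(t \right)}]:  A = 1
Solving: A = 1.
Check against the point condition:
  u(0, 1) = \sin{\left(1 \right)}  ⟹  A \sin{\left(1 \right)} = \sin{\left(1 \right)}  ✓
Hence u(x, t) = \sin{\left(t \right)}.

Answer: u(x, t) = \sin{\left(t \right)}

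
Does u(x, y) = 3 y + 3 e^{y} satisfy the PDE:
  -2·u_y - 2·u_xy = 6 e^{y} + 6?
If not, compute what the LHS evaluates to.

Evaluate each term of the left-hand side for u = 3 y + 3 e^{y}.
Derivatives:
  u_y = 3 e^{y} + 3
  u_xy = 0
Terms:
  -2·u_y = - 6 e^{y} - 6
  -2·u_xy = 0
Sum: LHS = - 6 e^{y} - 6
Given right-hand side: 6 e^{y} + 6. Difference LHS − RHS = - 12 e^{y} - 12 ≠ 0, so u is not a solution.

Answer: No, the LHS evaluates to - 6 e^{y} - 6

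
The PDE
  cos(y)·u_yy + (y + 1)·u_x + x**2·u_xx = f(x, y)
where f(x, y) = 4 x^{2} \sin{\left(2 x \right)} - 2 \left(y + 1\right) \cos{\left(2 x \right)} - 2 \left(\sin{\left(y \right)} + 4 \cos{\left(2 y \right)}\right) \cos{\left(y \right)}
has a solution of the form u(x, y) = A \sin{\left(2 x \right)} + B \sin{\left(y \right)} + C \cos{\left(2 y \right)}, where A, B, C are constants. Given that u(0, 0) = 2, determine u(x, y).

Substitute the ansatz u = A \sin{\left(2 x \right)} + B \sin{\left(y \right)} + C \cos{\left(2 y \right)} into the left-hand side.
Derivatives of the ansatz:
  u_yy = - B \sin{\left(y \right)} - 4 C \cos{\left(2 y \right)}
  u_x = 2 A \cos{\left(2 x \right)}
  u_xx = - 4 A \sin{\left(2 x \right)}
Term by term:
  cos(y)·u_yy = - B \sin{\left(y \right)} \cos{\left(y \right)} - 4 C \cos{\left(y \right)} \cos{\left(2 y \right)}
  (y + 1)·u_x = 2 A y \cos{\left(2 x \right)} + 2 A \cos{\left(2 x \right)}
  x**2·u_xx = - 4 A x^{2} \sin{\left(2 x \right)}
So the left-hand side equals
  - 4 A x^{2} \sin{\left(2 x \right)} + 2 A y \cos{\left(2 x \right)} + 2 A \cos{\left(2 x \right)} - B \sin{\left(y \right)} \cos{\left(y \right)} - 4 C \cos{\left(y \right)} \cos{\left(2 y \right)}
This must equal f(x, y) identically; expanded, f = 4 x^{2} \sin{\left(2 x \right)} - 2 y \cos{\left(2 x \right)} - 2 \sin{\left(y \right)} \cos{\left(y \right)} - 2 \cos{\left(2 x \right)} - 8 \cos{\left(y \right)} \cos{\left(2 y \right)}.
Matching coefficients of the independent functions:
  [x^{2} \sin{\left(2 x \right)}]:  - 4 A = 4
  [y \cos{\left(2 x \right)}, \cos{\left(2 x \right)}]:  2 A = -2
  [\sin{\left(y \right)} \cos{\left(y \right)}]:  - B = -2
  [\cos{\left(y \right)} \cos{\left(2 y \right)}]:  - 4 C = -8
Solving: A = -1, B = 2, C = 2.
Check against the point condition:
  u(0, 0) = 2  ⟹  C = 2  ✓
Hence u(x, y) = - \sin{\left(2 x \right)} + 2 \sin{\left(y \right)} + 2 \cos{\left(2 y \right)}.

Answer: u(x, y) = - \sin{\left(2 x \right)} + 2 \sin{\left(y \right)} + 2 \cos{\left(2 y \right)}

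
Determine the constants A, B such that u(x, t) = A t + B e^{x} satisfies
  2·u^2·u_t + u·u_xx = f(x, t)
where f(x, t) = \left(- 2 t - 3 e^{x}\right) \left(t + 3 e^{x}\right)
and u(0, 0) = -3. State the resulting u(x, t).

Answer: u(x, t) = - t - 3 e^{x}

Derivation:
Substitute the ansatz u = A t + B e^{x} into the left-hand side.
Derivatives of the ansatz:
  u_t = A
  u_xx = B e^{x}
Term by term:
  2·u^2·u_t = 2 A^{3} t^{2} + 4 A^{2} B t e^{x} + 2 A B^{2} e^{2 x}
  u·u_xx = A B t e^{x} + B^{2} e^{2 x}
So the left-hand side equals
  2 A^{3} t^{2} + 4 A^{2} B t e^{x} + 2 A B^{2} e^{2 x} + A B t e^{x} + B^{2} e^{2 x}
This must equal f(x, t) identically; expanded, f = - 2 t^{2} - 9 t e^{x} - 9 e^{2 x}.
Matching coefficients of the independent functions:
  [t^{2}]:  2 A^{3} = -2
  [t e^{x}]:  4 A^{2} B + A B = -9
  [e^{2 x}]:  2 A B^{2} + B^{2} = -9
Solving: A = -1, B = -3.
Check against the point condition:
  u(0, 0) = -3  ⟹  B = -3  ✓
Hence u(x, t) = - t - 3 e^{x}.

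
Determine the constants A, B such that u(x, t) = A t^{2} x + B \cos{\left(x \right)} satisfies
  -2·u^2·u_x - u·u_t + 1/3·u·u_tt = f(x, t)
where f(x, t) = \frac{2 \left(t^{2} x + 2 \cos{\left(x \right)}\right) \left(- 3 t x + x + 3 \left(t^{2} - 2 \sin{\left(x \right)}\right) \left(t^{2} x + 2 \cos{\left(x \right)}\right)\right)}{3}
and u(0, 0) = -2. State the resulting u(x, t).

Substitute the ansatz u = A t^{2} x + B \cos{\left(x \right)} into the left-hand side.
Derivatives of the ansatz:
  u_x = A t^{2} - B \sin{\left(x \right)}
  u_t = 2 A t x
  u_tt = 2 A x
Term by term:
  -2·u^2·u_x = - 2 A^{3} t^{6} x^{2} + 2 A^{2} B t^{4} x^{2} \sin{\left(x \right)} - 4 A^{2} B t^{4} x \cos{\left(x \right)} + 4 A B^{2} t^{2} x \sin{\left(x \right)} \cos{\left(x \right)} - 2 A B^{2} t^{2} \cos^{2}{\left(x \right)} + 2 B^{3} \sin{\left(x \right)} \cos^{2}{\left(x \right)}
  -u·u_t = - 2 A^{2} t^{3} x^{2} - 2 A B t x \cos{\left(x \right)}
  1/3·u·u_tt = \frac{2 A^{2} t^{2} x^{2}}{3} + \frac{2 A B x \cos{\left(x \right)}}{3}
So the left-hand side equals
  - 2 A^{3} t^{6} x^{2} + 2 A^{2} B t^{4} x^{2} \sin{\left(x \right)} - 4 A^{2} B t^{4} x \cos{\left(x \right)} - 2 A^{2} t^{3} x^{2} + \frac{2 A^{2} t^{2} x^{2}}{3} + 4 A B^{2} t^{2} x \sin{\left(x \right)} \cos{\left(x \right)} - 2 A B^{2} t^{2} \cos^{2}{\left(x \right)} - 2 A B t x \cos{\left(x \right)} + \frac{2 A B x \cos{\left(x \right)}}{3} + 2 B^{3} \sin{\left(x \right)} \cos^{2}{\left(x \right)}
This must equal f(x, t) identically; expanded, f = 2 t^{6} x^{2} - 4 t^{4} x^{2} \sin{\left(x \right)} + 8 t^{4} x \cos{\left(x \right)} - 2 t^{3} x^{2} + \frac{2 t^{2} x^{2}}{3} - 16 t^{2} x \sin{\left(x \right)} \cos{\left(x \right)} + 8 t^{2} \cos^{2}{\left(x \right)} - 4 t x \cos{\left(x \right)} + \frac{4 x \cos{\left(x \right)}}{3} - 16 \sin{\left(x \right)} \cos^{2}{\left(x \right)}.
Matching coefficients of the independent functions:
  [t^{2} x^{2}]:  \frac{2 A^{2}}{3} = \frac{2}{3}
  [t^{2} \cos^{2}{\left(x \right)}]:  - 2 A B^{2} = 8
  [t^{3} x^{2}]:  - 2 A^{2} = -2
  [t^{6} x^{2}]:  - 2 A^{3} = 2
  [x \cos{\left(x \right)}]:  \frac{2 A B}{3} = \frac{4}{3}
  [\sin{\left(x \right)} \cos^{2}{\left(x \right)}]:  2 B^{3} = -16
  [t x \cos{\left(x \right)}]:  - 2 A B = -4
  [t^{4} x \cos{\left(x \right)}]:  - 4 A^{2} B = 8
  [t^{4} x^{2} \sin{\left(x \right)}]:  2 A^{2} B = -4
  [t^{2} x \sin{\left(x \right)} \cos{\left(x \right)}]:  4 A B^{2} = -16
Solving: A = -1, B = -2.
Check against the point condition:
  u(0, 0) = -2  ⟹  B = -2  ✓
Hence u(x, t) = - t^{2} x - 2 \cos{\left(x \right)}.

Answer: u(x, t) = - t^{2} x - 2 \cos{\left(x \right)}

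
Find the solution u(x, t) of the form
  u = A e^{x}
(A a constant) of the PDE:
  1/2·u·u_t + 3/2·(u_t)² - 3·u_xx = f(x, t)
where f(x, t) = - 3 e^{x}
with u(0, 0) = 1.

Answer: u(x, t) = e^{x}

Derivation:
Substitute the ansatz u = A e^{x} into the left-hand side.
Derivatives of the ansatz:
  u_t = 0
  u_xx = A e^{x}
Term by term:
  1/2·u·u_t = 0
  3/2·(u_t)² = 0
  -3·u_xx = - 3 A e^{x}
So the left-hand side equals
  - 3 A e^{x}
This must equal f(x, t) = - 3 e^{x} identically.
Matching coefficients of the independent functions:
  [e^{x}]:  - 3 A = -3
Solving: A = 1.
Check against the point condition:
  u(0, 0) = 1  ⟹  A = 1  ✓
Hence u(x, t) = e^{x}.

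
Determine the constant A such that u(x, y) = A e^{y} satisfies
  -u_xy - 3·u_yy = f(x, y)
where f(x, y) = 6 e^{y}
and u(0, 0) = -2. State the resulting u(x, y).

Substitute the ansatz u = A e^{y} into the left-hand side.
Derivatives of the ansatz:
  u_xy = 0
  u_yy = A e^{y}
Term by term:
  -u_xy = 0
  -3·u_yy = - 3 A e^{y}
So the left-hand side equals
  - 3 A e^{y}
This must equal f(x, y) = 6 e^{y} identically.
Matching coefficients of the independent functions:
  [e^{y}]:  - 3 A = 6
Solving: A = -2.
Check against the point condition:
  u(0, 0) = -2  ⟹  A = -2  ✓
Hence u(x, y) = - 2 e^{y}.

Answer: u(x, y) = - 2 e^{y}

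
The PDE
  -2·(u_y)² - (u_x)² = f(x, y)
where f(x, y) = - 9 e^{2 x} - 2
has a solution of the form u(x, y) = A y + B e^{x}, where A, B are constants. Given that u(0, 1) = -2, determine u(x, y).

Substitute the ansatz u = A y + B e^{x} into the left-hand side.
Derivatives of the ansatz:
  u_y = A
  u_x = B e^{x}
Term by term:
  -2·(u_y)² = - 2 A^{2}
  -(u_x)² = - B^{2} e^{2 x}
So the left-hand side equals
  - 2 A^{2} - B^{2} e^{2 x}
This must equal f(x, y) = - 9 e^{2 x} - 2 identically.
Matching coefficients of the independent functions:
  [constant term]:  - 2 A^{2} = -2
  [e^{2 x}]:  - B^{2} = -9
These equations allow (A, B) = (-1, -3) or (-1, 3) or (1, -3) or (1, 3).
Impose the point condition(s):
  u(0, 1) = -2  ⟹  A + B = -2
Only A = 1, B = -3 satisfies everything.
Hence u(x, y) = y - 3 e^{x}.

Answer: u(x, y) = y - 3 e^{x}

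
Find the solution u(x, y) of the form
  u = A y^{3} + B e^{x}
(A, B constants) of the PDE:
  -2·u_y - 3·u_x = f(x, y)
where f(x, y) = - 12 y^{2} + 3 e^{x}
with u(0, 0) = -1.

Substitute the ansatz u = A y^{3} + B e^{x} into the left-hand side.
Derivatives of the ansatz:
  u_y = 3 A y^{2}
  u_x = B e^{x}
Term by term:
  -2·u_y = - 6 A y^{2}
  -3·u_x = - 3 B e^{x}
So the left-hand side equals
  - 6 A y^{2} - 3 B e^{x}
This must equal f(x, y) = - 12 y^{2} + 3 e^{x} identically.
Matching coefficients of the independent functions:
  [y^{2}]:  - 6 A = -12
  [e^{x}]:  - 3 B = 3
Solving: A = 2, B = -1.
Check against the point condition:
  u(0, 0) = -1  ⟹  B = -1  ✓
Hence u(x, y) = 2 y^{3} - e^{x}.

Answer: u(x, y) = 2 y^{3} - e^{x}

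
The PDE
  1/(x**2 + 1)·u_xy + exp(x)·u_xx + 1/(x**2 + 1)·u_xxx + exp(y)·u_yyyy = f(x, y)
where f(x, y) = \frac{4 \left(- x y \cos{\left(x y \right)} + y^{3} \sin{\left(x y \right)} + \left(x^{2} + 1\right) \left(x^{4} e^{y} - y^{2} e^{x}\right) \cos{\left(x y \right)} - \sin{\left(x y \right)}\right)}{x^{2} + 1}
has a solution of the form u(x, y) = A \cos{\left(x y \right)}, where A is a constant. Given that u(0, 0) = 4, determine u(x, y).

Substitute the ansatz u = A \cos{\left(x y \right)} into the left-hand side.
Derivatives of the ansatz:
  u_xy = - A x y \cos{\left(x y \right)} - A \sin{\left(x y \right)}
  u_xx = - A y^{2} \cos{\left(x y \right)}
  u_xxx = A y^{3} \sin{\left(x y \right)}
  u_yyyy = A x^{4} \cos{\left(x y \right)}
Term by term:
  1/(x**2 + 1)·u_xy = - \frac{A x y \cos{\left(x y \right)}}{x^{2} + 1} - \frac{A \sin{\left(x y \right)}}{x^{2} + 1}
  exp(x)·u_xx = - A y^{2} e^{x} \cos{\left(x y \right)}
  1/(x**2 + 1)·u_xxx = \frac{A y^{3} \sin{\left(x y \right)}}{x^{2} + 1}
  exp(y)·u_yyyy = A x^{4} e^{y} \cos{\left(x y \right)}
So the left-hand side equals
  A x^{4} e^{y} \cos{\left(x y \right)} - \frac{A x y \cos{\left(x y \right)}}{x^{2} + 1} + \frac{A y^{3} \sin{\left(x y \right)}}{x^{2} + 1} - A y^{2} e^{x} \cos{\left(x y \right)} - \frac{A \sin{\left(x y \right)}}{x^{2} + 1}
This must equal f(x, y) identically; expanded, f = 4 x^{4} e^{y} \cos{\left(x y \right)} - \frac{4 x y \cos{\left(x y \right)}}{x^{2} + 1} + \frac{4 y^{3} \sin{\left(x y \right)}}{x^{2} + 1} - 4 y^{2} e^{x} \cos{\left(x y \right)} - \frac{4 \sin{\left(x y \right)}}{x^{2} + 1}.
Matching coefficients of the independent functions:
  [\frac{\sin{\left(x y \right)}}{x^{2} + 1}, y^{2} e^{x} \cos{\left(x y \right)}, \frac{x y \cos{\left(x y \right)}}{x^{2} + 1}]:  - A = -4
  [x^{4} e^{y} \cos{\left(x y \right)}, \frac{y^{3} \sin{\left(x y \right)}}{x^{2} + 1}]:  A = 4
Solving: A = 4.
Check against the point condition:
  u(0, 0) = 4  ⟹  A = 4  ✓
Hence u(x, y) = 4 \cos{\left(x y \right)}.

Answer: u(x, y) = 4 \cos{\left(x y \right)}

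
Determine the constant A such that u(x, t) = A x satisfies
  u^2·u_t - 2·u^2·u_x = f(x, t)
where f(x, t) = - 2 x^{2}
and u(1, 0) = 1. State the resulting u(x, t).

Answer: u(x, t) = x

Derivation:
Substitute the ansatz u = A x into the left-hand side.
Derivatives of the ansatz:
  u_t = 0
  u_x = A
Term by term:
  u^2·u_t = 0
  -2·u^2·u_x = - 2 A^{3} x^{2}
So the left-hand side equals
  - 2 A^{3} x^{2}
This must equal f(x, t) = - 2 x^{2} identically.
Matching coefficients of the independent functions:
  [x^{2}]:  - 2 A^{3} = -2
Solving: A = 1.
Check against the point condition:
  u(1, 0) = 1  ⟹  A = 1  ✓
Hence u(x, t) = x.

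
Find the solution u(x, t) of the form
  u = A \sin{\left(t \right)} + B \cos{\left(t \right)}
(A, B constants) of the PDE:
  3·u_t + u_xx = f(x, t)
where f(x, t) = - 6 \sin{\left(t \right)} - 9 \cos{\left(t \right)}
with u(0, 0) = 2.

Answer: u(x, t) = - 3 \sin{\left(t \right)} + 2 \cos{\left(t \right)}

Derivation:
Substitute the ansatz u = A \sin{\left(t \right)} + B \cos{\left(t \right)} into the left-hand side.
Derivatives of the ansatz:
  u_t = A \cos{\left(t \right)} - B \sin{\left(t \right)}
  u_xx = 0
Term by term:
  3·u_t = 3 A \cos{\left(t \right)} - 3 B \sin{\left(t \right)}
  u_xx = 0
So the left-hand side equals
  3 A \cos{\left(t \right)} - 3 B \sin{\left(t \right)}
This must equal f(x, t) = - 6 \sin{\left(t \right)} - 9 \cos{\left(t \right)} identically.
Matching coefficients of the independent functions:
  [\sin{\left(t \right)}]:  - 3 B = -6
  [\cos{\left(t \right)}]:  3 A = -9
Solving: A = -3, B = 2.
Check against the point condition:
  u(0, 0) = 2  ⟹  B = 2  ✓
Hence u(x, t) = - 3 \sin{\left(t \right)} + 2 \cos{\left(t \right)}.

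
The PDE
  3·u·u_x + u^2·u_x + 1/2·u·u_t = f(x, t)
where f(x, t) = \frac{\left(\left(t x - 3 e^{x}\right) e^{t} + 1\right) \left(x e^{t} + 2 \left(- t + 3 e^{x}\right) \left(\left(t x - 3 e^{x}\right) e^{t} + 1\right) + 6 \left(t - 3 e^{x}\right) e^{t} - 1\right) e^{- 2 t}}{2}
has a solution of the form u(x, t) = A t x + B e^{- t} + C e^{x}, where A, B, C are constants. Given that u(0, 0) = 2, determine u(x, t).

Answer: u(x, t) = - t x + 3 e^{x} - e^{- t}

Derivation:
Substitute the ansatz u = A t x + B e^{- t} + C e^{x} into the left-hand side.
Derivatives of the ansatz:
  u_x = A t + C e^{x}
  u_t = A x - B e^{- t}
Term by term:
  3·u·u_x = 3 A^{2} t^{2} x + 3 A B t e^{- t} + 3 A C t x e^{x} + 3 A C t e^{x} + 3 B C e^{- t} e^{x} + 3 C^{2} e^{2 x}
  u^2·u_x = A^{3} t^{3} x^{2} + 2 A^{2} B t^{2} x e^{- t} + A^{2} C t^{2} x^{2} e^{x} + 2 A^{2} C t^{2} x e^{x} + A B^{2} t e^{- 2 t} + 2 A B C t x e^{- t} e^{x} + 2 A B C t e^{- t} e^{x} + 2 A C^{2} t x e^{2 x} + A C^{2} t e^{2 x} + B^{2} C e^{- 2 t} e^{x} + 2 B C^{2} e^{- t} e^{2 x} + C^{3} e^{3 x}
  1/2·u·u_t = \frac{A^{2} t x^{2}}{2} - \frac{A B t x e^{- t}}{2} + \frac{A B x e^{- t}}{2} + \frac{A C x e^{x}}{2} - \frac{B^{2} e^{- 2 t}}{2} - \frac{B C e^{- t} e^{x}}{2}
So the left-hand side equals
  A^{3} t^{3} x^{2} + 2 A^{2} B t^{2} x e^{- t} + A^{2} C t^{2} x^{2} e^{x} + 2 A^{2} C t^{2} x e^{x} + 3 A^{2} t^{2} x + \frac{A^{2} t x^{2}}{2} + A B^{2} t e^{- 2 t} + 2 A B C t x e^{- t} e^{x} + 2 A B C t e^{- t} e^{x} - \frac{A B t x e^{- t}}{2} + 3 A B t e^{- t} + \frac{A B x e^{- t}}{2} + 2 A C^{2} t x e^{2 x} + A C^{2} t e^{2 x} + 3 A C t x e^{x} + 3 A C t e^{x} + \frac{A C x e^{x}}{2} + B^{2} C e^{- 2 t} e^{x} - \frac{B^{2} e^{- 2 t}}{2} + 2 B C^{2} e^{- t} e^{2 x} + \frac{5 B C e^{- t} e^{x}}{2} + C^{3} e^{3 x} + 3 C^{2} e^{2 x}
This must equal f(x, t) identically; expanded, f = - t^{3} x^{2} + 3 t^{2} x^{2} e^{x} + 6 t^{2} x e^{x} + 3 t^{2} x - 2 t^{2} x e^{- t} + \frac{t x^{2}}{2} - 18 t x e^{2 x} - 9 t x e^{x} + 6 t x e^{- t} e^{x} - \frac{t x e^{- t}}{2} - 9 t e^{2 x} - 9 t e^{x} + 6 t e^{- t} e^{x} + 3 t e^{- t} - t e^{- 2 t} - \frac{3 x e^{x}}{2} + \frac{x e^{- t}}{2} + 27 e^{3 x} + 27 e^{2 x} - 18 e^{- t} e^{2 x} - \frac{15 e^{- t} e^{x}}{2} + 3 e^{- 2 t} e^{x} - \frac{e^{- 2 t}}{2}.
Matching coefficients of the independent functions:
(each divided by its leading coefficient; functions giving the same equation are listed together)
  [t x^{2}, t^{2} x]:  A^{2} - 1 = 0
  [t e^{- 2 t}]:  A B^{2} + 1 = 0
  [t e^{- t}, x e^{- t}, t x e^{- t}]:  A B - 1 = 0
  [t e^{x}, x e^{x}, t x e^{x}]:  A C + 3 = 0
  [t e^{2 x}, t x e^{2 x}]:  A C^{2} + 9 = 0
  [t^{3} x^{2}]:  A^{3} + 1 = 0
  [e^{- 2 t} e^{x}]:  B^{2} C - 3 = 0
  [e^{- t} e^{x}]:  B C + 3 = 0
  [e^{- t} e^{2 x}]:  B C^{2} + 9 = 0
  [t e^{- t} e^{x}, t x e^{- t} e^{x}]:  A B C - 3 = 0
  [t^{2} x e^{- t}]:  A^{2} B + 1 = 0
  [t^{2} x e^{x}, t^{2} x^{2} e^{x}]:  A^{2} C - 3 = 0
  [e^{- 2 t}]:  B^{2} - 1 = 0
  [e^{2 x}]:  C^{2} - 9 = 0
  [e^{3 x}]:  C^{3} - 27 = 0
Solving: A = -1, B = -1, C = 3.
Check against the point condition:
  u(0, 0) = 2  ⟹  B + C = 2  ✓
Hence u(x, t) = - t x + 3 e^{x} - e^{- t}.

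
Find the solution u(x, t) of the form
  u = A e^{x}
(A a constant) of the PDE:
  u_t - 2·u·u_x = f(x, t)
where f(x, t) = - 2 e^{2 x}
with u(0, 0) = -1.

Substitute the ansatz u = A e^{x} into the left-hand side.
Derivatives of the ansatz:
  u_t = 0
  u_x = A e^{x}
Term by term:
  u_t = 0
  -2·u·u_x = - 2 A^{2} e^{2 x}
So the left-hand side equals
  - 2 A^{2} e^{2 x}
This must equal f(x, t) = - 2 e^{2 x} identically.
Matching coefficients of the independent functions:
  [e^{2 x}]:  - 2 A^{2} = -2
These equations allow (A) = (-1) or (1).
Impose the point condition(s):
  u(0, 0) = -1  ⟹  A = -1
Only A = -1 satisfies everything.
Hence u(x, t) = - e^{x}.

Answer: u(x, t) = - e^{x}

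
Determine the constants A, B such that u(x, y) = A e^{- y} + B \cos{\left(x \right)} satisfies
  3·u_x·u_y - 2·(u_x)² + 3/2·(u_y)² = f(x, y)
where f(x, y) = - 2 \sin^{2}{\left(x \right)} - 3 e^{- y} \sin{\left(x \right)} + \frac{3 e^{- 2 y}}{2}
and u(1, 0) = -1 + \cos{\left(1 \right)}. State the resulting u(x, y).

Substitute the ansatz u = A e^{- y} + B \cos{\left(x \right)} into the left-hand side.
Derivatives of the ansatz:
  u_x = - B \sin{\left(x \right)}
  u_y = - A e^{- y}
Term by term:
  3·u_x·u_y = 3 A B e^{- y} \sin{\left(x \right)}
  -2·(u_x)² = - 2 B^{2} \sin^{2}{\left(x \right)}
  3/2·(u_y)² = \frac{3 A^{2} e^{- 2 y}}{2}
So the left-hand side equals
  \frac{3 A^{2} e^{- 2 y}}{2} + 3 A B e^{- y} \sin{\left(x \right)} - 2 B^{2} \sin^{2}{\left(x \right)}
This must equal f(x, y) = - 2 \sin^{2}{\left(x \right)} - 3 e^{- y} \sin{\left(x \right)} + \frac{3 e^{- 2 y}}{2} identically.
Matching coefficients of the independent functions:
  [e^{- y} \sin{\left(x \right)}]:  3 A B = -3
  [e^{- 2 y}]:  \frac{3 A^{2}}{2} = \frac{3}{2}
  [\sin^{2}{\left(x \right)}]:  - 2 B^{2} = -2
These equations allow (A, B) = (-1, 1) or (1, -1).
Impose the point condition(s):
  u(1, 0) = -1 + \cos{\left(1 \right)}  ⟹  A + B \cos{\left(1 \right)} = -1 + \cos{\left(1 \right)}
Only A = -1, B = 1 satisfies everything.
Hence u(x, y) = \cos{\left(x \right)} - e^{- y}.

Answer: u(x, y) = \cos{\left(x \right)} - e^{- y}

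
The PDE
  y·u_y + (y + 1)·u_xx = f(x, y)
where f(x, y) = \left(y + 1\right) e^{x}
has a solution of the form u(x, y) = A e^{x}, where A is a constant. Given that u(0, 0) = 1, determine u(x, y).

Substitute the ansatz u = A e^{x} into the left-hand side.
Derivatives of the ansatz:
  u_y = 0
  u_xx = A e^{x}
Term by term:
  y·u_y = 0
  (y + 1)·u_xx = A y e^{x} + A e^{x}
So the left-hand side equals
  A y e^{x} + A e^{x}
This must equal f(x, y) identically; expanded, f = y e^{x} + e^{x}.
Matching coefficients of the independent functions:
  [y e^{x}, e^{x}]:  A = 1
Solving: A = 1.
Check against the point condition:
  u(0, 0) = 1  ⟹  A = 1  ✓
Hence u(x, y) = e^{x}.

Answer: u(x, y) = e^{x}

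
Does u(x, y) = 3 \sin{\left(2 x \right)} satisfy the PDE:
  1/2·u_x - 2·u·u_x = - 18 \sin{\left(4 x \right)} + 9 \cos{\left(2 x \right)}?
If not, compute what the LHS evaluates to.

Evaluate each term of the left-hand side for u = 3 \sin{\left(2 x \right)}.
Derivatives:
  u_x = 6 \cos{\left(2 x \right)}
Terms:
  1/2·u_x = 3 \cos{\left(2 x \right)}
  -2·u·u_x = - 18 \sin{\left(4 x \right)}
Sum: LHS = - 18 \sin{\left(4 x \right)} + 3 \cos{\left(2 x \right)}
Given right-hand side: - 18 \sin{\left(4 x \right)} + 9 \cos{\left(2 x \right)}. Difference LHS − RHS = - 6 \cos{\left(2 x \right)} ≠ 0, so u is not a solution.

Answer: No, the LHS evaluates to - 18 \sin{\left(4 x \right)} + 3 \cos{\left(2 x \right)}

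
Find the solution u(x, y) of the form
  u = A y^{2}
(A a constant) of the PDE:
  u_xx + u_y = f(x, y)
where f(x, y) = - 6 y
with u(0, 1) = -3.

Answer: u(x, y) = - 3 y^{2}

Derivation:
Substitute the ansatz u = A y^{2} into the left-hand side.
Derivatives of the ansatz:
  u_xx = 0
  u_y = 2 A y
Term by term:
  u_xx = 0
  u_y = 2 A y
So the left-hand side equals
  2 A y
This must equal f(x, y) = - 6 y identically.
Matching coefficients of the independent functions:
  [y]:  2 A = -6
Solving: A = -3.
Check against the point condition:
  u(0, 1) = -3  ⟹  A = -3  ✓
Hence u(x, y) = - 3 y^{2}.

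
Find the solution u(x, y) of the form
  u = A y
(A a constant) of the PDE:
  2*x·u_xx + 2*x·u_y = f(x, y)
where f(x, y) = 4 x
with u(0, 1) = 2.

Answer: u(x, y) = 2 y

Derivation:
Substitute the ansatz u = A y into the left-hand side.
Derivatives of the ansatz:
  u_xx = 0
  u_y = A
Term by term:
  2*x·u_xx = 0
  2*x·u_y = 2 A x
So the left-hand side equals
  2 A x
This must equal f(x, y) = 4 x identically.
Matching coefficients of the independent functions:
  [x]:  2 A = 4
Solving: A = 2.
Check against the point condition:
  u(0, 1) = 2  ⟹  A = 2  ✓
Hence u(x, y) = 2 y.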